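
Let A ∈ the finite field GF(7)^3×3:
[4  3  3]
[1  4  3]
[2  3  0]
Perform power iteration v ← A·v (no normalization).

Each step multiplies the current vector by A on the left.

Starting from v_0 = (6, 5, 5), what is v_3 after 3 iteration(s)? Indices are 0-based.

v_3 = (1, 6, 1)

v_0 = (6, 5, 5).
v_1 = A·v_0 = (5, 6, 6).
v_2 = A·v_1 = (0, 5, 0).
v_3 = A·v_2 = (1, 6, 1).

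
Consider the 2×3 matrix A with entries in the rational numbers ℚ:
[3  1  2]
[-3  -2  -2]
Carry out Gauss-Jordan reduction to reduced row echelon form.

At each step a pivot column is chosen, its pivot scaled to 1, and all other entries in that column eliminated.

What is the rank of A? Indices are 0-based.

rank = 2

pivot(0,0)=3: scale R0 → (1, 1/3, 2/3)
  clear (1,0): R1 −= (-3)R0 → (0, -1, 0)
pivot(1,1)=-1: scale R1 → (0, 1, 0)
  clear (0,1): R0 −= (1/3)R1 → (1, 0, 2/3)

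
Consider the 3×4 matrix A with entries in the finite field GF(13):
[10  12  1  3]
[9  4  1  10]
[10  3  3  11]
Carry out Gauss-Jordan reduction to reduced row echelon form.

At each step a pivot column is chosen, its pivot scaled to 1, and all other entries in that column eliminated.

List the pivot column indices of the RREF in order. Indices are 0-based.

pivot columns: 0, 1, 2

[1] R0 /= 10  ⇒  (1, 9, 4, 12)
     R1 -= 9·R0  ⇒  (0, 1, 4, 6)
     R2 -= 10·R0  ⇒  (0, 4, 2, 8)
[2] R1 /= 1  ⇒  (0, 1, 4, 6)
     R0 -= 9·R1  ⇒  (1, 0, 7, 10)
     R2 -= 4·R1  ⇒  (0, 0, 12, 10)
[3] R2 /= 12  ⇒  (0, 0, 1, 3)
     R0 -= 7·R2  ⇒  (1, 0, 0, 2)
     R1 -= 4·R2  ⇒  (0, 1, 0, 7)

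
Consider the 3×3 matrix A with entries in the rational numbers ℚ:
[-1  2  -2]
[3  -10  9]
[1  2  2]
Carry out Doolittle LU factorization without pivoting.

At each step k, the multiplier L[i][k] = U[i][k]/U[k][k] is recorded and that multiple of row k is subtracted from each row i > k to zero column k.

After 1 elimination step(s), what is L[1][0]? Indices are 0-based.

L[1][0] = -3

Step 1: pivot at (0,0) is -1.
  row1 ← row1 − (-3)·row0  ⇒  L[1][0]=-3, U row1=(0, -4, 3)
  row2 ← row2 − (-1)·row0  ⇒  L[2][0]=-1, U row2=(0, 4, 0)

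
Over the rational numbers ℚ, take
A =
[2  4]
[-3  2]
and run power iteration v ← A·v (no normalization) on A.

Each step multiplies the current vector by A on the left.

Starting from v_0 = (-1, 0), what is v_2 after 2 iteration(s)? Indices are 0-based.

v_2 = (8, 12)

v_0 = (-1, 0).
v_1 = A·v_0 = (-2, 3).
v_2 = A·v_1 = (8, 12).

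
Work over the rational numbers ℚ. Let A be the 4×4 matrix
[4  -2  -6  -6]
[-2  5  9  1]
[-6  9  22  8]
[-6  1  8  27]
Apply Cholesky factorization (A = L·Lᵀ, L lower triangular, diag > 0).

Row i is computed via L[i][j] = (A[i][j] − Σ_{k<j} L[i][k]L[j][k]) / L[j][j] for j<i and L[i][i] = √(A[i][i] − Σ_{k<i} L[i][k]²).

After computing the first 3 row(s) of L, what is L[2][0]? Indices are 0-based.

Step 1: L[0][0] = √(4) = 2.
  L[1][0] = (-2) / L[0][0] = -1.
Step 2: L[1][1] = √(4) = 2.
  L[2][0] = (-6) / L[0][0] = -3.
  L[2][1] = (6) / L[1][1] = 3.
Step 3: L[2][2] = √(4) = 2.

L[2][0] = -3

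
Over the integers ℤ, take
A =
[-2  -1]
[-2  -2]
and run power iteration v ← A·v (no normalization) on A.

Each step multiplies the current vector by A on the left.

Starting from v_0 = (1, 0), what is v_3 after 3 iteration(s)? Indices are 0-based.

v_3 = (-20, -28)

v_0 = (1, 0).
v_1 = A·v_0 = (-2, -2).
v_2 = A·v_1 = (6, 8).
v_3 = A·v_2 = (-20, -28).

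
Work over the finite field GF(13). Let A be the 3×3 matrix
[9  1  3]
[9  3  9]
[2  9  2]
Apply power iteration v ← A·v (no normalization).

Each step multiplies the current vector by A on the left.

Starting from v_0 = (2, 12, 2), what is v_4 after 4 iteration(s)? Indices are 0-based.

v_4 = (11, 6, 7)

v_0 = (2, 12, 2).
v_1 = A·v_0 = (10, 7, 12).
v_2 = A·v_1 = (3, 11, 3).
v_3 = A·v_2 = (8, 9, 7).
v_4 = A·v_3 = (11, 6, 7).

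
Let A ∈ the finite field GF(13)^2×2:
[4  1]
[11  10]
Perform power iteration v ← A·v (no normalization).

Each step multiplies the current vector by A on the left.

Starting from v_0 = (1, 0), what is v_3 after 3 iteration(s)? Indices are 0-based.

v_3 = (2, 4)

v_0 = (1, 0).
v_1 = A·v_0 = (4, 11).
v_2 = A·v_1 = (1, 11).
v_3 = A·v_2 = (2, 4).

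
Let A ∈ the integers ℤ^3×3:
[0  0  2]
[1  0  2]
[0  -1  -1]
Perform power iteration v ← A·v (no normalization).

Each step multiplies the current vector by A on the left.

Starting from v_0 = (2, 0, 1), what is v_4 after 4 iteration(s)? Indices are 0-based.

v_0 = (2, 0, 1).
v_1 = A·v_0 = (2, 4, -1).
v_2 = A·v_1 = (-2, 0, -3).
v_3 = A·v_2 = (-6, -8, 3).
v_4 = A·v_3 = (6, 0, 5).

v_4 = (6, 0, 5)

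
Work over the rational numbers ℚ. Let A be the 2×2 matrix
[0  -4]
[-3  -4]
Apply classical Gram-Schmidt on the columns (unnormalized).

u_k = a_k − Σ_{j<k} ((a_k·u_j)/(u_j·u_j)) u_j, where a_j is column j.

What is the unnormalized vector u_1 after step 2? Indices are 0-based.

Step 1: u_0 = a_0 = (0, -3).
Step 2: u_1 = a_1 − (4/3)·u_0 = (-4, 0).

u_1 = (-4, 0)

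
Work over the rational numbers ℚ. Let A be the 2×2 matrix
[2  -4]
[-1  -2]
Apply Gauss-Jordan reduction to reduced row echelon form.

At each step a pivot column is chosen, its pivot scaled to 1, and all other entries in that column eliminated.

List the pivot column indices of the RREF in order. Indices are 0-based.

[1] R0 /= 2  ⇒  (1, -2)
     R1 -= -1·R0  ⇒  (0, -4)
[2] R1 /= -4  ⇒  (0, 1)
     R0 -= -2·R1  ⇒  (1, 0)

pivot columns: 0, 1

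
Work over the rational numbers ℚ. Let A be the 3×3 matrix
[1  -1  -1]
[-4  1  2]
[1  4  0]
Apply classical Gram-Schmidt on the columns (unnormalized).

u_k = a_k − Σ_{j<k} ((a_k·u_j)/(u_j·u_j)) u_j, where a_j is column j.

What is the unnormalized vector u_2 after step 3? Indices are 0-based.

u_2 = (-7/19, -35/323, -21/323)

Step 1: u_0 = a_0 = (1, -4, 1).
Step 2: u_1 = a_1 − (-1/18)·u_0 = (-17/18, 7/9, 73/18).
Step 3: u_2 = a_2 − (-1/2)·u_0 − (45/323)·u_1 = (-7/19, -35/323, -21/323).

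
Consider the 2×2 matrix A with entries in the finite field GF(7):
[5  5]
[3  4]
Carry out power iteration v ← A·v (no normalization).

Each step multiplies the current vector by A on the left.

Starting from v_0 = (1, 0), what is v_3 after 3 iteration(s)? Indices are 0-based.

v_0 = (1, 0).
v_1 = A·v_0 = (5, 3).
v_2 = A·v_1 = (5, 6).
v_3 = A·v_2 = (6, 4).

v_3 = (6, 4)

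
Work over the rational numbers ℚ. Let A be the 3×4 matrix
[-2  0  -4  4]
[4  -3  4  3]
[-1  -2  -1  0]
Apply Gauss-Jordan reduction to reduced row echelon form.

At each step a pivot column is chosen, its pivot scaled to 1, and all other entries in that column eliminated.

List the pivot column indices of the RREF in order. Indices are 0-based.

step 1: normalize row 0 (÷-2) = (1, 0, 2, -2)
  row 1: subtract 4×row0 = (0, -3, -4, 11)
  row 2: subtract -1×row0 = (0, -2, 1, -2)
step 2: normalize row 1 (÷-3) = (0, 1, 4/3, -11/3)
  row 2: subtract -2×row1 = (0, 0, 11/3, -28/3)
step 3: normalize row 2 (÷11/3) = (0, 0, 1, -28/11)
  row 0: subtract 2×row2 = (1, 0, 0, 34/11)
  row 1: subtract 4/3×row2 = (0, 1, 0, -3/11)

pivot columns: 0, 1, 2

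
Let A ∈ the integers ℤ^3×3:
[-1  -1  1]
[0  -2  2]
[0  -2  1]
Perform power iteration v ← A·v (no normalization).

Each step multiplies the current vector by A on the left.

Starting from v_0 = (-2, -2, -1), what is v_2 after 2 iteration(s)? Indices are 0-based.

v_0 = (-2, -2, -1).
v_1 = A·v_0 = (3, 2, 3).
v_2 = A·v_1 = (-2, 2, -1).

v_2 = (-2, 2, -1)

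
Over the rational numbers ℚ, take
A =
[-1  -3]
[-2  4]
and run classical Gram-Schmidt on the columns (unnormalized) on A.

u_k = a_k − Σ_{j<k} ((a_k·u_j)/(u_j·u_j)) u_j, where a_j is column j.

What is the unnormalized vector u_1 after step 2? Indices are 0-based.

u_1 = (-4, 2)

Step 1: u_0 = a_0 = (-1, -2).
Step 2: u_1 = a_1 − (-1)·u_0 = (-4, 2).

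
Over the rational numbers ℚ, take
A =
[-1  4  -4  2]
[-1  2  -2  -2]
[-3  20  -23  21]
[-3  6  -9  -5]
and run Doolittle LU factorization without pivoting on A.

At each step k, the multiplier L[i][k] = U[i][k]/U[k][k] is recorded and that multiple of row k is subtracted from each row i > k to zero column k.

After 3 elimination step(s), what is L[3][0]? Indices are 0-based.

L[3][0] = 3

[col 0] pivot -1
  R1 -= 1*R0 → (0, -2, 2, -4)  (L[1][0] := 1)
  R2 -= 3*R0 → (0, 8, -11, 15)  (L[2][0] := 3)
  R3 -= 3*R0 → (0, -6, 3, -11)  (L[3][0] := 3)
[col 1] pivot -2
  R2 -= -4*R1 → (0, 0, -3, -1)  (L[2][1] := -4)
  R3 -= 3*R1 → (0, 0, -3, 1)  (L[3][1] := 3)
[col 2] pivot -3
  R3 -= 1*R2 → (0, 0, 0, 2)  (L[3][2] := 1)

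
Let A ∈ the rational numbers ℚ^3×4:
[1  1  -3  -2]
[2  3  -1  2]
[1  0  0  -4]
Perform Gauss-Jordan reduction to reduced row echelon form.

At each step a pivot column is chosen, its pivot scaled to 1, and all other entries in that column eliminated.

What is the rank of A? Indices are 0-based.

rank = 3

step 1: normalize row 0 (÷1) = (1, 1, -3, -2)
  row 1: subtract 2×row0 = (0, 1, 5, 6)
  row 2: subtract 1×row0 = (0, -1, 3, -2)
step 2: normalize row 1 (÷1) = (0, 1, 5, 6)
  row 0: subtract 1×row1 = (1, 0, -8, -8)
  row 2: subtract -1×row1 = (0, 0, 8, 4)
step 3: normalize row 2 (÷8) = (0, 0, 1, 1/2)
  row 0: subtract -8×row2 = (1, 0, 0, -4)
  row 1: subtract 5×row2 = (0, 1, 0, 7/2)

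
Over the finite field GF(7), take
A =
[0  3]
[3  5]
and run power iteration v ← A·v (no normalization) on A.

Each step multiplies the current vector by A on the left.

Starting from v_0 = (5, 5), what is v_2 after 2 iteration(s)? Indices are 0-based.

v_2 = (1, 0)

v_0 = (5, 5).
v_1 = A·v_0 = (1, 5).
v_2 = A·v_1 = (1, 0).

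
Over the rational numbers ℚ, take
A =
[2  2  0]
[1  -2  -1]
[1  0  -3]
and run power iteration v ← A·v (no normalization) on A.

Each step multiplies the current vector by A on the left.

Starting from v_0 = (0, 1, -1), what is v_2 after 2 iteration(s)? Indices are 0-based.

v_0 = (0, 1, -1).
v_1 = A·v_0 = (2, -1, 3).
v_2 = A·v_1 = (2, 1, -7).

v_2 = (2, 1, -7)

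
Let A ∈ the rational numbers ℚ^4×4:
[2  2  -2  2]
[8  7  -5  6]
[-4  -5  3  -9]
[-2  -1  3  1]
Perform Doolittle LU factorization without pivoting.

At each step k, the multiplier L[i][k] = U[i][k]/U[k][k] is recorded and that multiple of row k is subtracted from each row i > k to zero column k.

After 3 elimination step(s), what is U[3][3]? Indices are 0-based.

Step 1: pivot at (0,0) is 2.
  row1 ← row1 − (4)·row0  ⇒  L[1][0]=4, U row1=(0, -1, 3, -2)
  row2 ← row2 − (-2)·row0  ⇒  L[2][0]=-2, U row2=(0, -1, -1, -5)
  row3 ← row3 − (-1)·row0  ⇒  L[3][0]=-1, U row3=(0, 1, 1, 3)
Step 2: pivot at (1,1) is -1.
  row2 ← row2 − (1)·row1  ⇒  L[2][1]=1, U row2=(0, 0, -4, -3)
  row3 ← row3 − (-1)·row1  ⇒  L[3][1]=-1, U row3=(0, 0, 4, 1)
Step 3: pivot at (2,2) is -4.
  row3 ← row3 − (-1)·row2  ⇒  L[3][2]=-1, U row3=(0, 0, 0, -2)

U[3][3] = -2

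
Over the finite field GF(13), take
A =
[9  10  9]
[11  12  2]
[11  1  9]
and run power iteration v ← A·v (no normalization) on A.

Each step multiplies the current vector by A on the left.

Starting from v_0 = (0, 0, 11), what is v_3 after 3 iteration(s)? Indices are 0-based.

v_0 = (0, 0, 11).
v_1 = A·v_0 = (8, 9, 8).
v_2 = A·v_1 = (0, 4, 0).
v_3 = A·v_2 = (1, 9, 4).

v_3 = (1, 9, 4)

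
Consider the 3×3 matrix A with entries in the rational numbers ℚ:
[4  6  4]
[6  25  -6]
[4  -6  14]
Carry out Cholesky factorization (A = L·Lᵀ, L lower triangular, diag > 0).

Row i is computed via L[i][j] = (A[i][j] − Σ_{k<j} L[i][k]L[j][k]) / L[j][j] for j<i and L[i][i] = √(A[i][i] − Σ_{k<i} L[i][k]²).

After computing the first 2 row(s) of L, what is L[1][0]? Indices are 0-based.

Step 1: L[0][0] = √(4) = 2.
  L[1][0] = (6) / L[0][0] = 3.
Step 2: L[1][1] = √(16) = 4.

L[1][0] = 3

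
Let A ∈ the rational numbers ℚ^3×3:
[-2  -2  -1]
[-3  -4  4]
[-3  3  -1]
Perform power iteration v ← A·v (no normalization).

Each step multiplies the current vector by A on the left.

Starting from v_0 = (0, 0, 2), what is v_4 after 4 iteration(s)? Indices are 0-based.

v_0 = (0, 0, 2).
v_1 = A·v_0 = (-2, 8, -2).
v_2 = A·v_1 = (-10, -34, 32).
v_3 = A·v_2 = (56, 294, -104).
v_4 = A·v_3 = (-596, -1760, 818).

v_4 = (-596, -1760, 818)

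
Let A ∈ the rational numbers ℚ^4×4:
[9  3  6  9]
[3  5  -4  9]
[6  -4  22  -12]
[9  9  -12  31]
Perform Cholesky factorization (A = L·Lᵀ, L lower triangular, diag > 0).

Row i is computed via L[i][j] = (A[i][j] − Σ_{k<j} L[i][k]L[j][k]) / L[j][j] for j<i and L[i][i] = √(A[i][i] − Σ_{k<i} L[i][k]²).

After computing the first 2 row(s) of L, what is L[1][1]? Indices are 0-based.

Step 1: L[0][0] = √(9) = 3.
  L[1][0] = (3) / L[0][0] = 1.
Step 2: L[1][1] = √(4) = 2.

L[1][1] = 2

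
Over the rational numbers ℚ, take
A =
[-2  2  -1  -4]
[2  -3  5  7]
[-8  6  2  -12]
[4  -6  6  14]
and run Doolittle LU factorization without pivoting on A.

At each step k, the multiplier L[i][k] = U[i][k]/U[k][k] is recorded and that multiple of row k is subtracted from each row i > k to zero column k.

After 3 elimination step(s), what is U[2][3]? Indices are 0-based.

U[2][3] = -2

Step 1: pivot at (0,0) is -2.
  row1 ← row1 − (-1)·row0  ⇒  L[1][0]=-1, U row1=(0, -1, 4, 3)
  row2 ← row2 − (4)·row0  ⇒  L[2][0]=4, U row2=(0, -2, 6, 4)
  row3 ← row3 − (-2)·row0  ⇒  L[3][0]=-2, U row3=(0, -2, 4, 6)
Step 2: pivot at (1,1) is -1.
  row2 ← row2 − (2)·row1  ⇒  L[2][1]=2, U row2=(0, 0, -2, -2)
  row3 ← row3 − (2)·row1  ⇒  L[3][1]=2, U row3=(0, 0, -4, 0)
Step 3: pivot at (2,2) is -2.
  row3 ← row3 − (2)·row2  ⇒  L[3][2]=2, U row3=(0, 0, 0, 4)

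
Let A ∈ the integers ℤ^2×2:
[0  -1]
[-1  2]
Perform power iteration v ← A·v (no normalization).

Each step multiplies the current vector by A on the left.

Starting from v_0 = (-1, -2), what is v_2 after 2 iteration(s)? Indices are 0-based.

v_0 = (-1, -2).
v_1 = A·v_0 = (2, -3).
v_2 = A·v_1 = (3, -8).

v_2 = (3, -8)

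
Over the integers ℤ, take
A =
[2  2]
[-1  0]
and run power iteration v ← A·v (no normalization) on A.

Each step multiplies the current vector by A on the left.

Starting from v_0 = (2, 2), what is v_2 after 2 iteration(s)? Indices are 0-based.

v_0 = (2, 2).
v_1 = A·v_0 = (8, -2).
v_2 = A·v_1 = (12, -8).

v_2 = (12, -8)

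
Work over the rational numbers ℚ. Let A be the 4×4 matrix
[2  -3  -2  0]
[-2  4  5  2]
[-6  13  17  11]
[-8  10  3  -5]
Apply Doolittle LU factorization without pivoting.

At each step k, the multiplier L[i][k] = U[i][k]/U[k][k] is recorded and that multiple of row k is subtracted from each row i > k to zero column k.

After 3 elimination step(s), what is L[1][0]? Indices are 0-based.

k=0: U[0][0]=2
  eliminate (1,0): mult=-1, new row 1: (0, 1, 3, 2); set L[1][0]=-1
  eliminate (2,0): mult=-3, new row 2: (0, 4, 11, 11); set L[2][0]=-3
  eliminate (3,0): mult=-4, new row 3: (0, -2, -5, -5); set L[3][0]=-4
k=1: U[1][1]=1
  eliminate (2,1): mult=4, new row 2: (0, 0, -1, 3); set L[2][1]=4
  eliminate (3,1): mult=-2, new row 3: (0, 0, 1, -1); set L[3][1]=-2
k=2: U[2][2]=-1
  eliminate (3,2): mult=-1, new row 3: (0, 0, 0, 2); set L[3][2]=-1

L[1][0] = -1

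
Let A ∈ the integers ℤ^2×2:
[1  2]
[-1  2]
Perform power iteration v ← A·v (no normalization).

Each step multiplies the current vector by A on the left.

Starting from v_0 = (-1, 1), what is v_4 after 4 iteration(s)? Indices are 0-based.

v_0 = (-1, 1).
v_1 = A·v_0 = (1, 3).
v_2 = A·v_1 = (7, 5).
v_3 = A·v_2 = (17, 3).
v_4 = A·v_3 = (23, -11).

v_4 = (23, -11)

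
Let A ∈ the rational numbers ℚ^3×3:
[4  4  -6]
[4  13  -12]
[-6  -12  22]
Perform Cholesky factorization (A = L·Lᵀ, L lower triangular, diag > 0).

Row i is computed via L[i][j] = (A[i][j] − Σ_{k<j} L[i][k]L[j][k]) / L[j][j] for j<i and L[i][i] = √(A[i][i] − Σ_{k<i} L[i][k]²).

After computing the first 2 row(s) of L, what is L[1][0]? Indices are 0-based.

Step 1: L[0][0] = √(4) = 2.
  L[1][0] = (4) / L[0][0] = 2.
Step 2: L[1][1] = √(9) = 3.

L[1][0] = 2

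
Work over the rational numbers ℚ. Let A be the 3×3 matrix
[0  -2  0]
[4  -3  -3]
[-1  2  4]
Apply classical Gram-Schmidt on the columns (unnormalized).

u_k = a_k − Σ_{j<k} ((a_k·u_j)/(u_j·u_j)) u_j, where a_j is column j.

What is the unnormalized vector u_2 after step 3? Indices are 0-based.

Step 1: u_0 = a_0 = (0, 4, -1).
Step 2: u_1 = a_1 − (-14/17)·u_0 = (-2, 5/17, 20/17).
Step 3: u_2 = a_2 − (-16/17)·u_0 − (65/93)·u_1 = (130/93, 52/93, 208/93).

u_2 = (130/93, 52/93, 208/93)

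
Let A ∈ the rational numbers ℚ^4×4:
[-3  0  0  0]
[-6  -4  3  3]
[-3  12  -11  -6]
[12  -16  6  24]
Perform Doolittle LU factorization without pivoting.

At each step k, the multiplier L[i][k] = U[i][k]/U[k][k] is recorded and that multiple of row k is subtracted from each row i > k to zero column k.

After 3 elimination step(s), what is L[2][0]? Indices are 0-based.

L[2][0] = 1

[col 0] pivot -3
  R1 -= 2*R0 → (0, -4, 3, 3)  (L[1][0] := 2)
  R2 -= 1*R0 → (0, 12, -11, -6)  (L[2][0] := 1)
  R3 -= -4*R0 → (0, -16, 6, 24)  (L[3][0] := -4)
[col 1] pivot -4
  R2 -= -3*R1 → (0, 0, -2, 3)  (L[2][1] := -3)
  R3 -= 4*R1 → (0, 0, -6, 12)  (L[3][1] := 4)
[col 2] pivot -2
  R3 -= 3*R2 → (0, 0, 0, 3)  (L[3][2] := 3)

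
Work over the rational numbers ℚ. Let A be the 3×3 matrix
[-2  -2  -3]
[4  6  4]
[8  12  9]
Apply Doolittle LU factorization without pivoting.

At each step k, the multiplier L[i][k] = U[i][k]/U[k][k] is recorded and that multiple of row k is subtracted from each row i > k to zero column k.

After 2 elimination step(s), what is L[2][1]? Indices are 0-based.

[col 0] pivot -2
  R1 -= -2*R0 → (0, 2, -2)  (L[1][0] := -2)
  R2 -= -4*R0 → (0, 4, -3)  (L[2][0] := -4)
[col 1] pivot 2
  R2 -= 2*R1 → (0, 0, 1)  (L[2][1] := 2)

L[2][1] = 2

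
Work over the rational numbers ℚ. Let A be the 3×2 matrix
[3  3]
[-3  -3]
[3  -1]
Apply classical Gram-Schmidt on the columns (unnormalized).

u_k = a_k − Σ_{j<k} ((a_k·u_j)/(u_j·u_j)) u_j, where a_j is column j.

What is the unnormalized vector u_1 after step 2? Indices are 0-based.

u_1 = (4/3, -4/3, -8/3)

Step 1: u_0 = a_0 = (3, -3, 3).
Step 2: u_1 = a_1 − (5/9)·u_0 = (4/3, -4/3, -8/3).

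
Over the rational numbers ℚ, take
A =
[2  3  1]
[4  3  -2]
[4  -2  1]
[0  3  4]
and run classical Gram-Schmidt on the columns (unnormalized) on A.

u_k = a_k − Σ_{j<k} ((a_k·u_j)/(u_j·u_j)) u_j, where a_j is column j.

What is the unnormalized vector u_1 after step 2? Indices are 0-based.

u_1 = (22/9, 17/9, -28/9, 3)

Step 1: u_0 = a_0 = (2, 4, 4, 0).
Step 2: u_1 = a_1 − (5/18)·u_0 = (22/9, 17/9, -28/9, 3).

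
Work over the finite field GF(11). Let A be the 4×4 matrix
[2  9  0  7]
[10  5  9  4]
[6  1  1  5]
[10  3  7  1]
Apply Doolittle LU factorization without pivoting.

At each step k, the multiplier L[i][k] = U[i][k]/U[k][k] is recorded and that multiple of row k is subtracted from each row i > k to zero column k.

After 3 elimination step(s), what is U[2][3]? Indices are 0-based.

Step 1: pivot at (0,0) is 2.
  row1 ← row1 − (5)·row0  ⇒  L[1][0]=5, U row1=(0, 4, 9, 2)
  row2 ← row2 − (3)·row0  ⇒  L[2][0]=3, U row2=(0, 7, 1, 6)
  row3 ← row3 − (5)·row0  ⇒  L[3][0]=5, U row3=(0, 2, 7, 10)
Step 2: pivot at (1,1) is 4.
  row2 ← row2 − (10)·row1  ⇒  L[2][1]=10, U row2=(0, 0, 10, 8)
  row3 ← row3 − (6)·row1  ⇒  L[3][1]=6, U row3=(0, 0, 8, 9)
Step 3: pivot at (2,2) is 10.
  row3 ← row3 − (3)·row2  ⇒  L[3][2]=3, U row3=(0, 0, 0, 7)

U[2][3] = 8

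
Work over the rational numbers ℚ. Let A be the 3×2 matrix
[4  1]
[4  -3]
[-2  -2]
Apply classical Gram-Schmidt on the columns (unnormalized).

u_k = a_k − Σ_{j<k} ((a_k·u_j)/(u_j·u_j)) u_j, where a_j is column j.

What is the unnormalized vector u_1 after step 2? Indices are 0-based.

Step 1: u_0 = a_0 = (4, 4, -2).
Step 2: u_1 = a_1 − (-1/9)·u_0 = (13/9, -23/9, -20/9).

u_1 = (13/9, -23/9, -20/9)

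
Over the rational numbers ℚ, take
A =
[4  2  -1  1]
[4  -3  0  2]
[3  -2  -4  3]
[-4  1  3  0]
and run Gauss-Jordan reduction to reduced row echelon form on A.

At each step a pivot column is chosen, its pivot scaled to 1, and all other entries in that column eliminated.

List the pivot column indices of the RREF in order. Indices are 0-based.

pivot columns: 0, 1, 2, 3

[1] R0 /= 4  ⇒  (1, 1/2, -1/4, 1/4)
     R1 -= 4·R0  ⇒  (0, -5, 1, 1)
     R2 -= 3·R0  ⇒  (0, -7/2, -13/4, 9/4)
     R3 -= -4·R0  ⇒  (0, 3, 2, 1)
[2] R1 /= -5  ⇒  (0, 1, -1/5, -1/5)
     R0 -= 1/2·R1  ⇒  (1, 0, -3/20, 7/20)
     R2 -= -7/2·R1  ⇒  (0, 0, -79/20, 31/20)
     R3 -= 3·R1  ⇒  (0, 0, 13/5, 8/5)
[3] R2 /= -79/20  ⇒  (0, 0, 1, -31/79)
     R0 -= -3/20·R2  ⇒  (1, 0, 0, 23/79)
     R1 -= -1/5·R2  ⇒  (0, 1, 0, -22/79)
     R3 -= 13/5·R2  ⇒  (0, 0, 0, 207/79)
[4] R3 /= 207/79  ⇒  (0, 0, 0, 1)
     R0 -= 23/79·R3  ⇒  (1, 0, 0, 0)
     R1 -= -22/79·R3  ⇒  (0, 1, 0, 0)
     R2 -= -31/79·R3  ⇒  (0, 0, 1, 0)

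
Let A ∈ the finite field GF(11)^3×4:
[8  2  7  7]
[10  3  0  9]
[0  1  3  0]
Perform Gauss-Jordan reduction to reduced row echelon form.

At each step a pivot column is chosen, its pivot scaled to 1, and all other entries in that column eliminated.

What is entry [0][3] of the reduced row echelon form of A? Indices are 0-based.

pivot(0,0)=8: scale R0 → (1, 3, 5, 5)
  clear (1,0): R1 −= (10)R0 → (0, 6, 5, 3)
pivot(1,1)=6: scale R1 → (0, 1, 10, 6)
  clear (0,1): R0 −= (3)R1 → (1, 0, 8, 9)
  clear (2,1): R2 −= (1)R1 → (0, 0, 4, 5)
pivot(2,2)=4: scale R2 → (0, 0, 1, 4)
  clear (0,2): R0 −= (8)R2 → (1, 0, 0, 10)
  clear (1,2): R1 −= (10)R2 → (0, 1, 0, 10)

M[0][3] = 10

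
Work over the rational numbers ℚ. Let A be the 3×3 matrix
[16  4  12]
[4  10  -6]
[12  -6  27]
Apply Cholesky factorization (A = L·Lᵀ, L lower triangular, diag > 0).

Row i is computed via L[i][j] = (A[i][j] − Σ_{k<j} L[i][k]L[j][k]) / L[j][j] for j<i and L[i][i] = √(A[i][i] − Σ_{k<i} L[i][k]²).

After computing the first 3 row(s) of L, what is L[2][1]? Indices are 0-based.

Step 1: L[0][0] = √(16) = 4.
  L[1][0] = (4) / L[0][0] = 1.
Step 2: L[1][1] = √(9) = 3.
  L[2][0] = (12) / L[0][0] = 3.
  L[2][1] = (-9) / L[1][1] = -3.
Step 3: L[2][2] = √(9) = 3.

L[2][1] = -3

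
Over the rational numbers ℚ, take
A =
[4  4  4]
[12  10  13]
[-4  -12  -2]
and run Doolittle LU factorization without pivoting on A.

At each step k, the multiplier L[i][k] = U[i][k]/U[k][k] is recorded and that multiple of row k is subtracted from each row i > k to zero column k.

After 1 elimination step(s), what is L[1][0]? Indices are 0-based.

L[1][0] = 3

k=0: U[0][0]=4
  eliminate (1,0): mult=3, new row 1: (0, -2, 1); set L[1][0]=3
  eliminate (2,0): mult=-1, new row 2: (0, -8, 2); set L[2][0]=-1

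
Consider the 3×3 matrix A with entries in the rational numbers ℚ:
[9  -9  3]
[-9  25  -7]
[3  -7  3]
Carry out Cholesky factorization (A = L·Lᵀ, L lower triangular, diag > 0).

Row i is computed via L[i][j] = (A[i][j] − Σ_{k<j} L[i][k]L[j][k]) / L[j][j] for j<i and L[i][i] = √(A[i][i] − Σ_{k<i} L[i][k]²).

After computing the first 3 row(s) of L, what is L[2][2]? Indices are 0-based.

L[2][2] = 1

Step 1: L[0][0] = √(9) = 3.
  L[1][0] = (-9) / L[0][0] = -3.
Step 2: L[1][1] = √(16) = 4.
  L[2][0] = (3) / L[0][0] = 1.
  L[2][1] = (-4) / L[1][1] = -1.
Step 3: L[2][2] = √(1) = 1.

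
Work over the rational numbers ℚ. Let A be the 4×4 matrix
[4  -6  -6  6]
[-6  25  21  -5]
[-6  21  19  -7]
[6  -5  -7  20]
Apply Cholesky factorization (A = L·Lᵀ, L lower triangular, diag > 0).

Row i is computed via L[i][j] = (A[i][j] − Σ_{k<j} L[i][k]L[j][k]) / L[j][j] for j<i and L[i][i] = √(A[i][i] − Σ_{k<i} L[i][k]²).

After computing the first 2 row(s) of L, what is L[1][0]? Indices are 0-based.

L[1][0] = -3

Step 1: L[0][0] = √(4) = 2.
  L[1][0] = (-6) / L[0][0] = -3.
Step 2: L[1][1] = √(16) = 4.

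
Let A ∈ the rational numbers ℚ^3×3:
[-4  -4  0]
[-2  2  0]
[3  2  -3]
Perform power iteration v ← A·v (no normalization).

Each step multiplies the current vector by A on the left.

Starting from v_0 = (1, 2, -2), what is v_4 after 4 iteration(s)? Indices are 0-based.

v_0 = (1, 2, -2).
v_1 = A·v_0 = (-12, 2, 13).
v_2 = A·v_1 = (40, 28, -71).
v_3 = A·v_2 = (-272, -24, 389).
v_4 = A·v_3 = (1184, 496, -2031).

v_4 = (1184, 496, -2031)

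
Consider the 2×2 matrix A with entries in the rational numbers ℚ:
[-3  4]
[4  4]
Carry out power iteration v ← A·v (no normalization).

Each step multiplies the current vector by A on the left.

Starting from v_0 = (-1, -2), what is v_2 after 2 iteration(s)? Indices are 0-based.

v_2 = (-33, -68)

v_0 = (-1, -2).
v_1 = A·v_0 = (-5, -12).
v_2 = A·v_1 = (-33, -68).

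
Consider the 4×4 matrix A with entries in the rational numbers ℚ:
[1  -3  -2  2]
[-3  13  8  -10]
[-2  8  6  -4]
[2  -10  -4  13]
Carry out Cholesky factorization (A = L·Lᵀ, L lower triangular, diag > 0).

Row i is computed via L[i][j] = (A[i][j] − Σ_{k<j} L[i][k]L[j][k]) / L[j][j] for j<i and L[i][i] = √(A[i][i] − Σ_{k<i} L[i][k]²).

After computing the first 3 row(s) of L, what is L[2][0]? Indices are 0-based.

Step 1: L[0][0] = √(1) = 1.
  L[1][0] = (-3) / L[0][0] = -3.
Step 2: L[1][1] = √(4) = 2.
  L[2][0] = (-2) / L[0][0] = -2.
  L[2][1] = (2) / L[1][1] = 1.
Step 3: L[2][2] = √(1) = 1.

L[2][0] = -2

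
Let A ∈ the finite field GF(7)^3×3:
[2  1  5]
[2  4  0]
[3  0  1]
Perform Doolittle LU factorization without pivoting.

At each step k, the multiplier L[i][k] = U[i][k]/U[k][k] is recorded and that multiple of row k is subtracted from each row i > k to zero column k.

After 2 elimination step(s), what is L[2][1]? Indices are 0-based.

k=0: U[0][0]=2
  eliminate (1,0): mult=1, new row 1: (0, 3, 2); set L[1][0]=1
  eliminate (2,0): mult=5, new row 2: (0, 2, 4); set L[2][0]=5
k=1: U[1][1]=3
  eliminate (2,1): mult=3, new row 2: (0, 0, 5); set L[2][1]=3

L[2][1] = 3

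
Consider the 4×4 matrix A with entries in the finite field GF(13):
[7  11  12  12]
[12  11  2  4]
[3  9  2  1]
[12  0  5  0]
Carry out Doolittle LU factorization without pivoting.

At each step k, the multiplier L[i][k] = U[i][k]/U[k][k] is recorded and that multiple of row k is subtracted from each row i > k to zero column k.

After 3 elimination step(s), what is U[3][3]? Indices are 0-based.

k=0: U[0][0]=7
  eliminate (1,0): mult=11, new row 1: (0, 7, 0, 2); set L[1][0]=11
  eliminate (2,0): mult=6, new row 2: (0, 8, 8, 7); set L[2][0]=6
  eliminate (3,0): mult=11, new row 3: (0, 9, 3, 11); set L[3][0]=11
k=1: U[1][1]=7
  eliminate (2,1): mult=3, new row 2: (0, 0, 8, 1); set L[2][1]=3
  eliminate (3,1): mult=5, new row 3: (0, 0, 3, 1); set L[3][1]=5
k=2: U[2][2]=8
  eliminate (3,2): mult=2, new row 3: (0, 0, 0, 12); set L[3][2]=2

U[3][3] = 12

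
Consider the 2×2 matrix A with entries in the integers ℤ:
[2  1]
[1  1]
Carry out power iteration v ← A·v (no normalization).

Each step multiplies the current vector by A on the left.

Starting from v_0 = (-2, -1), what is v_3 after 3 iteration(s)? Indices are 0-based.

v_0 = (-2, -1).
v_1 = A·v_0 = (-5, -3).
v_2 = A·v_1 = (-13, -8).
v_3 = A·v_2 = (-34, -21).

v_3 = (-34, -21)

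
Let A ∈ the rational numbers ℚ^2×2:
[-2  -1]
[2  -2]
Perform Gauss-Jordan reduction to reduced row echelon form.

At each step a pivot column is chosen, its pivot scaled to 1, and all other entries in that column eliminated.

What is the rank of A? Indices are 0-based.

rank = 2

step 1: normalize row 0 (÷-2) = (1, 1/2)
  row 1: subtract 2×row0 = (0, -3)
step 2: normalize row 1 (÷-3) = (0, 1)
  row 0: subtract 1/2×row1 = (1, 0)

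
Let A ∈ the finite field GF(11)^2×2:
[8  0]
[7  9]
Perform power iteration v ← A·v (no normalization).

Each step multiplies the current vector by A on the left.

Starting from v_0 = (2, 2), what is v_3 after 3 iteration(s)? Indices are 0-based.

v_0 = (2, 2).
v_1 = A·v_0 = (5, 10).
v_2 = A·v_1 = (7, 4).
v_3 = A·v_2 = (1, 8).

v_3 = (1, 8)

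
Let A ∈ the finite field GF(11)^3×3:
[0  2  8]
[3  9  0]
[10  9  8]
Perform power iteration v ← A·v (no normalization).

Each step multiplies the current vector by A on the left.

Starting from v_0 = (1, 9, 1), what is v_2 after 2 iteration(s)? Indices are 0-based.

v_0 = (1, 9, 1).
v_1 = A·v_0 = (4, 7, 0).
v_2 = A·v_1 = (3, 9, 4).

v_2 = (3, 9, 4)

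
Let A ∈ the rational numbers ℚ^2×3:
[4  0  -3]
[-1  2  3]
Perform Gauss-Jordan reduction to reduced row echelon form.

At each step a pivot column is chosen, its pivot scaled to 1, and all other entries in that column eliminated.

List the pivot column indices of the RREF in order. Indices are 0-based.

pivot(0,0)=4: scale R0 → (1, 0, -3/4)
  clear (1,0): R1 −= (-1)R0 → (0, 2, 9/4)
pivot(1,1)=2: scale R1 → (0, 1, 9/8)

pivot columns: 0, 1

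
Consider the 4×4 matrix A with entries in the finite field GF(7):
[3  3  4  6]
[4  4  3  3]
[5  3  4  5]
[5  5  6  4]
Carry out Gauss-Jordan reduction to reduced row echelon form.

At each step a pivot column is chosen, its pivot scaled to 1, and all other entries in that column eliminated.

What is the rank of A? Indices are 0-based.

[1] R0 /= 3  ⇒  (1, 1, 6, 2)
     R1 -= 4·R0  ⇒  (0, 0, 0, 2)
     R2 -= 5·R0  ⇒  (0, 5, 2, 2)
     R3 -= 5·R0  ⇒  (0, 0, 4, 1)
[2] R1 <-> R2
[2] R1 /= 5  ⇒  (0, 1, 6, 6)
     R0 -= 1·R1  ⇒  (1, 0, 0, 3)
[3] R2 <-> R3
[3] R2 /= 4  ⇒  (0, 0, 1, 2)
     R1 -= 6·R2  ⇒  (0, 1, 0, 1)
[4] R3 /= 2  ⇒  (0, 0, 0, 1)
     R0 -= 3·R3  ⇒  (1, 0, 0, 0)
     R1 -= 1·R3  ⇒  (0, 1, 0, 0)
     R2 -= 2·R3  ⇒  (0, 0, 1, 0)

rank = 4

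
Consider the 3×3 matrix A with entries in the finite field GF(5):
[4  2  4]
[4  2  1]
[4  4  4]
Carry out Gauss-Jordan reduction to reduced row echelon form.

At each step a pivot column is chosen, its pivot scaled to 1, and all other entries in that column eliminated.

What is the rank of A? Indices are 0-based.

rank = 3

step 1: normalize row 0 (÷4) = (1, 3, 1)
  row 1: subtract 4×row0 = (0, 0, 2)
  row 2: subtract 4×row0 = (0, 2, 0)
step 2: exchange rows 1,2
step 2: normalize row 1 (÷2) = (0, 1, 0)
  row 0: subtract 3×row1 = (1, 0, 1)
step 3: normalize row 2 (÷2) = (0, 0, 1)
  row 0: subtract 1×row2 = (1, 0, 0)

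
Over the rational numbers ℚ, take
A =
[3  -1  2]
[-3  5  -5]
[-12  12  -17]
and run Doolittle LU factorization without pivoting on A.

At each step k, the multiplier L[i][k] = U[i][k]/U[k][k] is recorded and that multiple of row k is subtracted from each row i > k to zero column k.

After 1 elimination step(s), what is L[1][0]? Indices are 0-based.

Step 1: pivot at (0,0) is 3.
  row1 ← row1 − (-1)·row0  ⇒  L[1][0]=-1, U row1=(0, 4, -3)
  row2 ← row2 − (-4)·row0  ⇒  L[2][0]=-4, U row2=(0, 8, -9)

L[1][0] = -1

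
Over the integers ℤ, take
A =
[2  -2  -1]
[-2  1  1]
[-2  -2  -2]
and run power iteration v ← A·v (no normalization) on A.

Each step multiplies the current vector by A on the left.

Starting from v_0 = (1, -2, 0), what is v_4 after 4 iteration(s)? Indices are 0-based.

v_4 = (252, -194, -44)

v_0 = (1, -2, 0).
v_1 = A·v_0 = (6, -4, 2).
v_2 = A·v_1 = (18, -14, -8).
v_3 = A·v_2 = (72, -58, 8).
v_4 = A·v_3 = (252, -194, -44).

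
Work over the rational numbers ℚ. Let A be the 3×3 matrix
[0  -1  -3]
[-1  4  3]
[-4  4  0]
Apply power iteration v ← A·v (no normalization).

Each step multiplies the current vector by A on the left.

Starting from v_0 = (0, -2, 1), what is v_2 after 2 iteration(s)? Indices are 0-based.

v_0 = (0, -2, 1).
v_1 = A·v_0 = (-1, -5, -8).
v_2 = A·v_1 = (29, -43, -16).

v_2 = (29, -43, -16)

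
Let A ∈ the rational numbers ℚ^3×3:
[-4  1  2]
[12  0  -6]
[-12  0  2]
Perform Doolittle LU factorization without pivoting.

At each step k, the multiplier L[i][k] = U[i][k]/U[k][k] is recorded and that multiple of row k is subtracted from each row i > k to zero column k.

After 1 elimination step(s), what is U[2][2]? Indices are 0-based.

k=0: U[0][0]=-4
  eliminate (1,0): mult=-3, new row 1: (0, 3, 0); set L[1][0]=-3
  eliminate (2,0): mult=3, new row 2: (0, -3, -4); set L[2][0]=3

U[2][2] = -4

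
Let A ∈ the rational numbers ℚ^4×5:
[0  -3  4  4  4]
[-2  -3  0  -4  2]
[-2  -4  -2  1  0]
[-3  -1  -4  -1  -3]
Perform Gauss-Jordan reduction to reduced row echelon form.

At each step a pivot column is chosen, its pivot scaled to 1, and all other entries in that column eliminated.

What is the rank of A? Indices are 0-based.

step 1: exchange rows 0,1
step 1: normalize row 0 (÷-2) = (1, 3/2, 0, 2, -1)
  row 2: subtract -2×row0 = (0, -1, -2, 5, -2)
  row 3: subtract -3×row0 = (0, 7/2, -4, 5, -6)
step 2: normalize row 1 (÷-3) = (0, 1, -4/3, -4/3, -4/3)
  row 0: subtract 3/2×row1 = (1, 0, 2, 4, 1)
  row 2: subtract -1×row1 = (0, 0, -10/3, 11/3, -10/3)
  row 3: subtract 7/2×row1 = (0, 0, 2/3, 29/3, -4/3)
step 3: normalize row 2 (÷-10/3) = (0, 0, 1, -11/10, 1)
  row 0: subtract 2×row2 = (1, 0, 0, 31/5, -1)
  row 1: subtract -4/3×row2 = (0, 1, 0, -14/5, 0)
  row 3: subtract 2/3×row2 = (0, 0, 0, 52/5, -2)
step 4: normalize row 3 (÷52/5) = (0, 0, 0, 1, -5/26)
  row 0: subtract 31/5×row3 = (1, 0, 0, 0, 5/26)
  row 1: subtract -14/5×row3 = (0, 1, 0, 0, -7/13)
  row 2: subtract -11/10×row3 = (0, 0, 1, 0, 41/52)

rank = 4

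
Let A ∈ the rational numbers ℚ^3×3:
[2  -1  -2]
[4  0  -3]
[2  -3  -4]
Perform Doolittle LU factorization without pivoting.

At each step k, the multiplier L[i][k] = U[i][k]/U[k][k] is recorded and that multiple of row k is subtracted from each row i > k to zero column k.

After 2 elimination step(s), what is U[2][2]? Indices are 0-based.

U[2][2] = -1

k=0: U[0][0]=2
  eliminate (1,0): mult=2, new row 1: (0, 2, 1); set L[1][0]=2
  eliminate (2,0): mult=1, new row 2: (0, -2, -2); set L[2][0]=1
k=1: U[1][1]=2
  eliminate (2,1): mult=-1, new row 2: (0, 0, -1); set L[2][1]=-1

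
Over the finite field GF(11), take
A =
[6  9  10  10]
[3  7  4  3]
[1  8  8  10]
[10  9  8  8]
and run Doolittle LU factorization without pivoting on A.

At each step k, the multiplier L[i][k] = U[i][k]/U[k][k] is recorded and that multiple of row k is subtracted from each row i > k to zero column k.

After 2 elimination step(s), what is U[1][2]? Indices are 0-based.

k=0: U[0][0]=6
  eliminate (1,0): mult=6, new row 1: (0, 8, 10, 9); set L[1][0]=6
  eliminate (2,0): mult=2, new row 2: (0, 1, 10, 1); set L[2][0]=2
  eliminate (3,0): mult=9, new row 3: (0, 5, 6, 6); set L[3][0]=9
k=1: U[1][1]=8
  eliminate (2,1): mult=7, new row 2: (0, 0, 6, 4); set L[2][1]=7
  eliminate (3,1): mult=2, new row 3: (0, 0, 8, 10); set L[3][1]=2

U[1][2] = 10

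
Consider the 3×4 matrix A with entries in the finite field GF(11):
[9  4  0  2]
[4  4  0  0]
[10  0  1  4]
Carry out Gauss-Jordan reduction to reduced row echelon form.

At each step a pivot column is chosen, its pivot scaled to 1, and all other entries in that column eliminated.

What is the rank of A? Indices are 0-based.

pivot(0,0)=9: scale R0 → (1, 9, 0, 10)
  clear (1,0): R1 −= (4)R0 → (0, 1, 0, 4)
  clear (2,0): R2 −= (10)R0 → (0, 9, 1, 3)
pivot(1,1)=1: scale R1 → (0, 1, 0, 4)
  clear (0,1): R0 −= (9)R1 → (1, 0, 0, 7)
  clear (2,1): R2 −= (9)R1 → (0, 0, 1, 0)
pivot(2,2)=1: scale R2 → (0, 0, 1, 0)

rank = 3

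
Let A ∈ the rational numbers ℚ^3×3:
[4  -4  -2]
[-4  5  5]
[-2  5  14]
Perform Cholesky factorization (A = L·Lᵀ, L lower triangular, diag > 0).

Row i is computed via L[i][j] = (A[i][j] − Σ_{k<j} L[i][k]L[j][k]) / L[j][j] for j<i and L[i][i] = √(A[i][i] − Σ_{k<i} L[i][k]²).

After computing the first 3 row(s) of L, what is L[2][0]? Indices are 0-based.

L[2][0] = -1

Step 1: L[0][0] = √(4) = 2.
  L[1][0] = (-4) / L[0][0] = -2.
Step 2: L[1][1] = √(1) = 1.
  L[2][0] = (-2) / L[0][0] = -1.
  L[2][1] = (3) / L[1][1] = 3.
Step 3: L[2][2] = √(4) = 2.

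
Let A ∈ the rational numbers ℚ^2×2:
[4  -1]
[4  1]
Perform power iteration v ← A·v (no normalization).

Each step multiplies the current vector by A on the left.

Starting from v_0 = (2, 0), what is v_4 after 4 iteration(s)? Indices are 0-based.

v_4 = (88, 360)

v_0 = (2, 0).
v_1 = A·v_0 = (8, 8).
v_2 = A·v_1 = (24, 40).
v_3 = A·v_2 = (56, 136).
v_4 = A·v_3 = (88, 360).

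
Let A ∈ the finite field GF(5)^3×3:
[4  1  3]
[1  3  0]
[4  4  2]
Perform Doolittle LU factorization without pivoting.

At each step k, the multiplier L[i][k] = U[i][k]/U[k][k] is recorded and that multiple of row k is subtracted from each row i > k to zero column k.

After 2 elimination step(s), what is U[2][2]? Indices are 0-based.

U[2][2] = 3

k=0: U[0][0]=4
  eliminate (1,0): mult=4, new row 1: (0, 4, 3); set L[1][0]=4
  eliminate (2,0): mult=1, new row 2: (0, 3, 4); set L[2][0]=1
k=1: U[1][1]=4
  eliminate (2,1): mult=2, new row 2: (0, 0, 3); set L[2][1]=2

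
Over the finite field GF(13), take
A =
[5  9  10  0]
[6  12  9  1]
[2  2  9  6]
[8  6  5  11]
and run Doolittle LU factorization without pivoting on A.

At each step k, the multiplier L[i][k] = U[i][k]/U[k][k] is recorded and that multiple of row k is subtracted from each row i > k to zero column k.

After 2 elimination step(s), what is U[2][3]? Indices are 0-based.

Step 1: pivot at (0,0) is 5.
  row1 ← row1 − (9)·row0  ⇒  L[1][0]=9, U row1=(0, 9, 10, 1)
  row2 ← row2 − (3)·row0  ⇒  L[2][0]=3, U row2=(0, 1, 5, 6)
  row3 ← row3 − (12)·row0  ⇒  L[3][0]=12, U row3=(0, 2, 2, 11)
Step 2: pivot at (1,1) is 9.
  row2 ← row2 − (3)·row1  ⇒  L[2][1]=3, U row2=(0, 0, 1, 3)
  row3 ← row3 − (6)·row1  ⇒  L[3][1]=6, U row3=(0, 0, 7, 5)

U[2][3] = 3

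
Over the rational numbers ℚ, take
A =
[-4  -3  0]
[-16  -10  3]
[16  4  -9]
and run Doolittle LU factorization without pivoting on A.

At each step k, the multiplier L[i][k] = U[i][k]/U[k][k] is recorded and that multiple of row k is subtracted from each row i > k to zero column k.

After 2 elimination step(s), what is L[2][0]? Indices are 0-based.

L[2][0] = -4

k=0: U[0][0]=-4
  eliminate (1,0): mult=4, new row 1: (0, 2, 3); set L[1][0]=4
  eliminate (2,0): mult=-4, new row 2: (0, -8, -9); set L[2][0]=-4
k=1: U[1][1]=2
  eliminate (2,1): mult=-4, new row 2: (0, 0, 3); set L[2][1]=-4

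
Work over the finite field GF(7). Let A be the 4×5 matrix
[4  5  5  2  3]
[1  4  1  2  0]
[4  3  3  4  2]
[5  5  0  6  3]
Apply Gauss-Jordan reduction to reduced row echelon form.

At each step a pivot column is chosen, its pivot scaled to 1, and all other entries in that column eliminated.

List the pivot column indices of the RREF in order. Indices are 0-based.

pivot columns: 0, 1, 2, 3

step 1: normalize row 0 (÷4) = (1, 3, 3, 4, 6)
  row 1: subtract 1×row0 = (0, 1, 5, 5, 1)
  row 2: subtract 4×row0 = (0, 5, 5, 2, 6)
  row 3: subtract 5×row0 = (0, 4, 6, 0, 1)
step 2: normalize row 1 (÷1) = (0, 1, 5, 5, 1)
  row 0: subtract 3×row1 = (1, 0, 2, 3, 3)
  row 2: subtract 5×row1 = (0, 0, 1, 5, 1)
  row 3: subtract 4×row1 = (0, 0, 0, 1, 4)
step 3: normalize row 2 (÷1) = (0, 0, 1, 5, 1)
  row 0: subtract 2×row2 = (1, 0, 0, 0, 1)
  row 1: subtract 5×row2 = (0, 1, 0, 1, 3)
step 4: normalize row 3 (÷1) = (0, 0, 0, 1, 4)
  row 1: subtract 1×row3 = (0, 1, 0, 0, 6)
  row 2: subtract 5×row3 = (0, 0, 1, 0, 2)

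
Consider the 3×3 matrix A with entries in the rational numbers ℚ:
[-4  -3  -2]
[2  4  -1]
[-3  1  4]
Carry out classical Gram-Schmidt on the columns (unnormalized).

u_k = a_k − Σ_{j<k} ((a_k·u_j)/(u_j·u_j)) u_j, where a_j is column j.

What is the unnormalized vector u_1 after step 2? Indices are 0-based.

Step 1: u_0 = a_0 = (-4, 2, -3).
Step 2: u_1 = a_1 − (17/29)·u_0 = (-19/29, 82/29, 80/29).

u_1 = (-19/29, 82/29, 80/29)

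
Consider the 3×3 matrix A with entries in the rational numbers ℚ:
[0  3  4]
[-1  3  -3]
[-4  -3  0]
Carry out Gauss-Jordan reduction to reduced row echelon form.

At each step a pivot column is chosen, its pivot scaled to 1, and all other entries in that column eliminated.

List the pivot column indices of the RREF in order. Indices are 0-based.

pivot(0,0): swap R0↔R1
pivot(0,0)=-1: scale R0 → (1, -3, 3)
  clear (2,0): R2 −= (-4)R0 → (0, -15, 12)
pivot(1,1)=3: scale R1 → (0, 1, 4/3)
  clear (0,1): R0 −= (-3)R1 → (1, 0, 7)
  clear (2,1): R2 −= (-15)R1 → (0, 0, 32)
pivot(2,2)=32: scale R2 → (0, 0, 1)
  clear (0,2): R0 −= (7)R2 → (1, 0, 0)
  clear (1,2): R1 −= (4/3)R2 → (0, 1, 0)

pivot columns: 0, 1, 2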